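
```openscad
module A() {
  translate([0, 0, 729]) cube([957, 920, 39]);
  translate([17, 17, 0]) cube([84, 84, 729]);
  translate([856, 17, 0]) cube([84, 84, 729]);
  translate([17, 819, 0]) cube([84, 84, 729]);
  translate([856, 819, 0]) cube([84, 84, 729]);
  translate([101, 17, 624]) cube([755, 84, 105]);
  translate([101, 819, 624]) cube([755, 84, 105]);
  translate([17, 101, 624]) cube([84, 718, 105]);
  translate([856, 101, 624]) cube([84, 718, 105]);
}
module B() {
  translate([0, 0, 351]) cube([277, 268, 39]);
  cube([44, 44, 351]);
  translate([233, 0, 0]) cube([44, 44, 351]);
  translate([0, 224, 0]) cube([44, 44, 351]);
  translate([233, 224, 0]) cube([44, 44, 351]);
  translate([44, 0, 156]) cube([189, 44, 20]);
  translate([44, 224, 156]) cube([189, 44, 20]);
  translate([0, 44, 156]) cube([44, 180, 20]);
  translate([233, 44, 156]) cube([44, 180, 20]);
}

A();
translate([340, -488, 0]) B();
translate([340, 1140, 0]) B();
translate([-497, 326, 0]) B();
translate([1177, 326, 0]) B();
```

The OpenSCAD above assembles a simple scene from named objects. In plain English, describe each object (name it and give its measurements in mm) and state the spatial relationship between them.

A is a table: top 957 mm (x) × 920 mm (y), 39 mm thick, upper face at z = 768 mm, on four 84×84 mm square legs, each inset 17 mm from the nearest pair of top edges, running from z = 0 to the bottom of the top. Four apron rails, 84 mm thick and 105 mm tall, run between adjacent legs with their top edges flush with the underside of the top and their outer faces flush with the legs' outer faces.

B is a four-legged stool. The seat is 277×268 mm, 39 mm thick, top at z = 390 mm. It stands on four square legs, each 44×44 mm in cross-section, from z = 0 to the seat underside, each flush with a corner of the seat. Four stretchers, 44 mm wide and 20 mm tall, connect adjacent legs with their undersides at z = 156 mm, each running between the inner faces of the legs it joins and aligned with the legs' outer faces on the other axis.

Four stools sit around the table at the −y, +y, −x, +x sides.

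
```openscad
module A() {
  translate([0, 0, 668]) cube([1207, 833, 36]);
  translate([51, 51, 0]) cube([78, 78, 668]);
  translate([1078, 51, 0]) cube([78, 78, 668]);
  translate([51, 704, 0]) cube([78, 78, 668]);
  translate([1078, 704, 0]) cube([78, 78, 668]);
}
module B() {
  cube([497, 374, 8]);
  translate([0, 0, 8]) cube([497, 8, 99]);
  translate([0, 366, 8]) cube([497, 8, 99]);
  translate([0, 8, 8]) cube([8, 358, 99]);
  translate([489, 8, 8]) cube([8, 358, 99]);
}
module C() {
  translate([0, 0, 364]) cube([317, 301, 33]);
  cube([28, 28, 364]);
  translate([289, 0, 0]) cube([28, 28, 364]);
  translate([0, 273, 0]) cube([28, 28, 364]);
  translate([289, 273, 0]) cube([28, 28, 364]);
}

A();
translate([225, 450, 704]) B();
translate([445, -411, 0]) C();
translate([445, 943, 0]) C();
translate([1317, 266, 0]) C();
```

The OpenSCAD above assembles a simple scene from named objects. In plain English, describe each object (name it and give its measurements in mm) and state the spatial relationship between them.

A is a table with a 1207×833 mm rectangular top, 36 mm thick, top surface at z = 704 mm, supported by four 78×78 mm square legs, each inset 51 mm from the nearest pair of top edges, running from the floor.

B is an open-topped rectangular box: outside dimensions 497×374×107 mm, with a uniform wall and base thickness of 8 mm. The base is a full 497×374 slab on the floor; four walls sit on top of the base. The front and back walls (the −y and +y sides) span the full width; the two side walls fit between them.

C is a four-legged stool. The seat is a 317×301×33 mm slab whose top surface is at z = 397 mm; four square legs, each 28×28 mm in cross-section, run from the floor (z = 0) to the underside of the seat, each flush with a corner of the seat.

The open box is on top of the table. Three stools sit around the table at the −y, +y, +x sides.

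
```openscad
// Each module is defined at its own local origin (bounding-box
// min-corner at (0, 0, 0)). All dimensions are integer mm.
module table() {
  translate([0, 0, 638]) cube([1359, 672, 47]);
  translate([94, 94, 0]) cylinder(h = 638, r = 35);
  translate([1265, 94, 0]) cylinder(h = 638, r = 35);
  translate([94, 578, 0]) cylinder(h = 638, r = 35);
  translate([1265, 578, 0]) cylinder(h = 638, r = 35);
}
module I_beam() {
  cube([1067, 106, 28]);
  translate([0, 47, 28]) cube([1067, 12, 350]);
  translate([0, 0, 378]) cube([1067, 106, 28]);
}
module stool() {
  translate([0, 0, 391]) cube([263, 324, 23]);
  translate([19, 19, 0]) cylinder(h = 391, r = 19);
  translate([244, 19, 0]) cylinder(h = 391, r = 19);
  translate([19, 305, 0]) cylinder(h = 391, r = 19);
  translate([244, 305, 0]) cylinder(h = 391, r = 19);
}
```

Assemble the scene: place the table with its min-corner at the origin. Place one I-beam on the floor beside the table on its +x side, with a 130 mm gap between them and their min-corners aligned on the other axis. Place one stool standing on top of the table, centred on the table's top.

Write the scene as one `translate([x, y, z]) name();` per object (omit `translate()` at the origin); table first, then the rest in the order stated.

table();
translate([1489, 0, 0]) I_beam();
translate([548, 174, 685]) stool();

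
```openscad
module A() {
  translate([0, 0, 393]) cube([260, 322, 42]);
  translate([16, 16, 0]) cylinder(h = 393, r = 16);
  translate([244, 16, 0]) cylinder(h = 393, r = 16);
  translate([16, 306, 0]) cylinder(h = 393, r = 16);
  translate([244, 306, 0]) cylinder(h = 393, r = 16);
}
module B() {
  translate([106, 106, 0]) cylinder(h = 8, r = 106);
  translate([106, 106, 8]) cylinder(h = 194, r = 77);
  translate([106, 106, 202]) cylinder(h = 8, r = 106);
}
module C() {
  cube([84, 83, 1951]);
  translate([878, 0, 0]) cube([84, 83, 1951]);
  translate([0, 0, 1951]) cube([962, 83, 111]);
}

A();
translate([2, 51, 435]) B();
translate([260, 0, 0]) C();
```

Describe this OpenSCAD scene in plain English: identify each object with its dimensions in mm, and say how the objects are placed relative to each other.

A is a simple wooden stool: a rectangular seat 260 mm (x) by 322 mm (y), 42 mm thick, top face at z = 435 mm, on four round legs, each 32 mm in diameter. The legs rest on z = 0, each leg's axis is inset half a diameter from the nearest pair of seat edges (so the leg's bounding box is flush with the corner).

B is a spool: two coaxial disc flanges of radius 106 mm and thickness 8 mm, joined by a core cylinder of radius 77 mm and height 194 mm. The lower flange rests on z = 0 and the three cylinders share a vertical axis.

C is a door frame. The clear opening is 794 mm wide and 1951 mm high. Two 84 mm wide jambs, 83 mm deep, stand either side of the opening from the floor to the top of the opening. A 111 mm thick head sits across the top of both jambs, spanning the full outside width of the frame.

The spool is on top of the stool. The door frame is against the stool's +x side, with their −y faces flush.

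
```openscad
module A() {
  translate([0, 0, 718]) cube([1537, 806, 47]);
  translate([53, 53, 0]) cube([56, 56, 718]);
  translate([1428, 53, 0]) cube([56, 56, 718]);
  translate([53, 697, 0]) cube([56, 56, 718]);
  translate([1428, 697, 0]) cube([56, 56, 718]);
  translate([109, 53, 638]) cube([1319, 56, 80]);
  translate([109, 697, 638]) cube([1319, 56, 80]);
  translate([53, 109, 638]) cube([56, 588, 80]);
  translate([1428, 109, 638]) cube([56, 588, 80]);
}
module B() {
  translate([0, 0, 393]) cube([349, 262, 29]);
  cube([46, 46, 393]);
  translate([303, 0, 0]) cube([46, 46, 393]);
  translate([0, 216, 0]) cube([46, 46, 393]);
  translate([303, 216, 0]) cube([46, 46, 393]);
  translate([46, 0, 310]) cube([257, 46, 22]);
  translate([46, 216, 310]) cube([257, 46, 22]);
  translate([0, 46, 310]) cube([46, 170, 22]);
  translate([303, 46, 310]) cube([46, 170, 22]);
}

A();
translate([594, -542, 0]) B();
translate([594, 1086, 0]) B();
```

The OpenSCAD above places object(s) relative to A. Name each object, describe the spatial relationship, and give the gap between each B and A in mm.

A is a table. B is a stool. Two stools sit around the table at the −y, +y sides. The gap between each stool and the table is 280 mm.

Each stool's nearest face is 280 mm from the table's bounding box.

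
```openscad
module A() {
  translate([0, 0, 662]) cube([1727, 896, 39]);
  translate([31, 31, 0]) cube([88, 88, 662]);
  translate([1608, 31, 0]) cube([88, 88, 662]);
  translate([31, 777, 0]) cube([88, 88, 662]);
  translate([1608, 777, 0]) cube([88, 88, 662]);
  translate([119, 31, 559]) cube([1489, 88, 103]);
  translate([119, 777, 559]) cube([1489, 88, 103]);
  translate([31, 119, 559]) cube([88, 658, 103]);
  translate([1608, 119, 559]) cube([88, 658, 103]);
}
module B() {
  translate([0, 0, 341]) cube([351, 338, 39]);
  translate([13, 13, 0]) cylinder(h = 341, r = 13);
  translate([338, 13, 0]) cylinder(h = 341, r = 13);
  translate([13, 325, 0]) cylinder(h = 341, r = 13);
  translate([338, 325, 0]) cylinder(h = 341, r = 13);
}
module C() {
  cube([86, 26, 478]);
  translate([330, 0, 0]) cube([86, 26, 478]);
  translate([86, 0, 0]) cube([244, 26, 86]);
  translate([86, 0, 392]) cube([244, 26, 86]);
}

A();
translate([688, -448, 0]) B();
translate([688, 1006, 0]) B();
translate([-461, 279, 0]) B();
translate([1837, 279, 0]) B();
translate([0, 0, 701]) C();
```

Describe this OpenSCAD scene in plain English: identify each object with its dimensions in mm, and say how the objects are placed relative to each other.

A is a table with a 1727×896 mm rectangular top, 39 mm thick, top surface at z = 701 mm, supported by four 88×88 mm square legs, each inset 31 mm from the nearest pair of top edges, running from the floor. Four apron rails, 88 mm thick and 103 mm tall, run between adjacent legs with their top edges flush with the underside of the top and their outer faces flush with the legs' outer faces.

B is a four-legged stool. The seat is a 351×338×39 mm slab whose top surface is at z = 380 mm; four round legs, each 26 mm in diameter, run from the floor (z = 0) to the underside of the seat, each leg's axis is inset half a diameter from the nearest pair of seat edges (so the leg's bounding box is flush with the corner).

C is a rectangular picture frame lying in the x–z plane (depth along y). The opening is 244 mm wide (x) by 306 mm tall (z), surrounded by a border 86 mm wide on all four sides. The frame is 26 mm deep and is made of two full-height vertical stiles with two horizontal rails fitted between them.

Four stools sit around the table at the −y, +y, −x, +x sides. The picture frame is on top of the table.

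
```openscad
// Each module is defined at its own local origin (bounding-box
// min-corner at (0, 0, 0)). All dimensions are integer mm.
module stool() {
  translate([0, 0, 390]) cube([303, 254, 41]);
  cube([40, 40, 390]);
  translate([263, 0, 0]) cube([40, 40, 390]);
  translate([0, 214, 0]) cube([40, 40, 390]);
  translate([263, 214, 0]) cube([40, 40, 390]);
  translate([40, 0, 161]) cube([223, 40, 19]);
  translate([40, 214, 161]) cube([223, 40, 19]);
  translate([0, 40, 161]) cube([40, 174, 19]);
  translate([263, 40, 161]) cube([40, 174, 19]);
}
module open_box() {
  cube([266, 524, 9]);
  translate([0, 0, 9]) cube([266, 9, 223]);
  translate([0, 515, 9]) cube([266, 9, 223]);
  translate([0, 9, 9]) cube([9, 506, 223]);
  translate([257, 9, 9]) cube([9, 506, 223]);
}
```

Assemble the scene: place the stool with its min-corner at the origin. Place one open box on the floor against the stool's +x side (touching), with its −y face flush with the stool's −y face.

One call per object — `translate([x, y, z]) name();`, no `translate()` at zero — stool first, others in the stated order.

stool();
translate([303, 0, 0]) open_box();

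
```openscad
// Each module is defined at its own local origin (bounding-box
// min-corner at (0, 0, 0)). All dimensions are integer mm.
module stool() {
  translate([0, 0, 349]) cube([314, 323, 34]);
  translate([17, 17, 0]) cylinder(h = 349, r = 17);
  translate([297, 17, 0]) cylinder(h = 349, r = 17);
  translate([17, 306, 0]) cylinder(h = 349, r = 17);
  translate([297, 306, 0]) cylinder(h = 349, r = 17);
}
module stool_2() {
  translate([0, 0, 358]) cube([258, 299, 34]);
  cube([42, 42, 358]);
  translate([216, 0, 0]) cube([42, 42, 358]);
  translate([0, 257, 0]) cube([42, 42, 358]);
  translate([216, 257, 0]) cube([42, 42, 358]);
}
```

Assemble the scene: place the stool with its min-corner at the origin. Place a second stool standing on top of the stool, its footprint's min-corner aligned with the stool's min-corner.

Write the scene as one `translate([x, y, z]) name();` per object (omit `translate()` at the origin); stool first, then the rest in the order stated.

stool();
translate([0, 0, 383]) stool_2();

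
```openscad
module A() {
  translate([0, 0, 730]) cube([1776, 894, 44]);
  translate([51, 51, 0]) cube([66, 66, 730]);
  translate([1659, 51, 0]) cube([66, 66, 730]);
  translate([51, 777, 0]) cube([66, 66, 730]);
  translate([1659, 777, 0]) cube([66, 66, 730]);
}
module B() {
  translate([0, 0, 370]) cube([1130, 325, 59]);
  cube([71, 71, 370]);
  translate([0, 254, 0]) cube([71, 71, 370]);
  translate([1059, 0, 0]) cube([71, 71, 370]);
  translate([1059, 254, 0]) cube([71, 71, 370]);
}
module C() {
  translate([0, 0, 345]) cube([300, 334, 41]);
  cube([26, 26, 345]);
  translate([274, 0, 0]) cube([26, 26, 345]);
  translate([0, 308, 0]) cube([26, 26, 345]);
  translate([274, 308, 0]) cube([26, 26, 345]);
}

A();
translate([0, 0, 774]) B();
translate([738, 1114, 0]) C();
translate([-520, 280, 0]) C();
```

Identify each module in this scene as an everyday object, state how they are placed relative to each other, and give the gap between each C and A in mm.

A is a table. B is a bench. C is a stool. The bench is on top of the table. Two stools sit around the table at the +y, −x sides. The gap between each stool and the table is 220 mm.

Each stool's nearest face is 220 mm from the table's bounding box.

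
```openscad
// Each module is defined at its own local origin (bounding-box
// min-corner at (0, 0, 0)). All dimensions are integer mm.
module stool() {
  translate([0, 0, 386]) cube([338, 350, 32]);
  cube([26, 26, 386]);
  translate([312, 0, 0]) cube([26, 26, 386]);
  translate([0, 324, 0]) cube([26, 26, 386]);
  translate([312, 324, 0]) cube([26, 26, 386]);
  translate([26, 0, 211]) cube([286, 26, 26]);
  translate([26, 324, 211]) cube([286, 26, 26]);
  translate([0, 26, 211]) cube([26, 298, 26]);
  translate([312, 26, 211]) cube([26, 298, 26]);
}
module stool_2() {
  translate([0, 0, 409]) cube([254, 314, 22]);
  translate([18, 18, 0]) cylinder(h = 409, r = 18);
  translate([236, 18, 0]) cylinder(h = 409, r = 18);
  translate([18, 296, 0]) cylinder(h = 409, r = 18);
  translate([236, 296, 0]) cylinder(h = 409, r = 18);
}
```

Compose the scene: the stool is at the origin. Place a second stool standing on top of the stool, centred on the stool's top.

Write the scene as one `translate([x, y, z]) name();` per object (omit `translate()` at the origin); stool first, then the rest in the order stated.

stool();
translate([42, 18, 418]) stool_2();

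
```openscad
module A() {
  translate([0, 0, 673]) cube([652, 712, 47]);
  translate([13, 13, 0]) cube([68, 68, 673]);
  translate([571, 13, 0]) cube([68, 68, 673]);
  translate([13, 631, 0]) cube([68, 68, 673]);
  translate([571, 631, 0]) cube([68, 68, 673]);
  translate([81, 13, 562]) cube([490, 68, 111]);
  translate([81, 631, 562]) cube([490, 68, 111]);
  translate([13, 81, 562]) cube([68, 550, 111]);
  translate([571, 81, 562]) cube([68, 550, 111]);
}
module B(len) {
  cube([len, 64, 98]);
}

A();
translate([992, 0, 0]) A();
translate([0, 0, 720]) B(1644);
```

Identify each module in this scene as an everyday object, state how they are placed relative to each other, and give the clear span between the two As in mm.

Second table starts at x = 992; first ends at x = 652; clear span = 992 − 652 = 340 mm.

A is a table. B is a beam. A beam spans the tops of two tables. The clear span between the two tables is 340 mm.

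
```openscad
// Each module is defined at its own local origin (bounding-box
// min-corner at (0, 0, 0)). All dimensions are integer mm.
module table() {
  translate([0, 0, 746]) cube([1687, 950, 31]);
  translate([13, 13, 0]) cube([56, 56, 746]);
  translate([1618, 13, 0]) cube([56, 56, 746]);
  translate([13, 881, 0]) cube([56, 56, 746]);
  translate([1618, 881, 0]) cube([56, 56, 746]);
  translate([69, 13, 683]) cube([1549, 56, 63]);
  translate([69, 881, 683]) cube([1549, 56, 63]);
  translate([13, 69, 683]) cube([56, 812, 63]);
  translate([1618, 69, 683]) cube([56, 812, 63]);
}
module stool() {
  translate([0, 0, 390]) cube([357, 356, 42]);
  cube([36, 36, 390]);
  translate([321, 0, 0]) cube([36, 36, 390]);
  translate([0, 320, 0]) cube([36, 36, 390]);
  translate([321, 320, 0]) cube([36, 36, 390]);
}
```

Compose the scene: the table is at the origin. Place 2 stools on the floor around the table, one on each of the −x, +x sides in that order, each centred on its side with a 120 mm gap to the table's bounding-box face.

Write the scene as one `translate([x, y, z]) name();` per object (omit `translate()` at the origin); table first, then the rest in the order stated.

table();
translate([-477, 297, 0]) stool();
translate([1807, 297, 0]) stool();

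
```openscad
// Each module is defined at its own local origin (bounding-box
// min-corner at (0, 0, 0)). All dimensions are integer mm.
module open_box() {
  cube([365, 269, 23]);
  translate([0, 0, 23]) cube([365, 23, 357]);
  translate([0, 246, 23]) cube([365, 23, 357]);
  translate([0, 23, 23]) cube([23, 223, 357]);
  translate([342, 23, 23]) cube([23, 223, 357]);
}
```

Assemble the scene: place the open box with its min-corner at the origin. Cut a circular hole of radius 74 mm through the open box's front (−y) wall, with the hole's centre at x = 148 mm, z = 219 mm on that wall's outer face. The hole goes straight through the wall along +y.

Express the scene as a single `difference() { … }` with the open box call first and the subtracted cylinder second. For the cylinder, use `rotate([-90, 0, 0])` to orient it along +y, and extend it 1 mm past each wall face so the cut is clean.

difference() {
  open_box();
  translate([148, -1, 219]) rotate([-90, 0, 0]) cylinder(h = 25, r = 74);
}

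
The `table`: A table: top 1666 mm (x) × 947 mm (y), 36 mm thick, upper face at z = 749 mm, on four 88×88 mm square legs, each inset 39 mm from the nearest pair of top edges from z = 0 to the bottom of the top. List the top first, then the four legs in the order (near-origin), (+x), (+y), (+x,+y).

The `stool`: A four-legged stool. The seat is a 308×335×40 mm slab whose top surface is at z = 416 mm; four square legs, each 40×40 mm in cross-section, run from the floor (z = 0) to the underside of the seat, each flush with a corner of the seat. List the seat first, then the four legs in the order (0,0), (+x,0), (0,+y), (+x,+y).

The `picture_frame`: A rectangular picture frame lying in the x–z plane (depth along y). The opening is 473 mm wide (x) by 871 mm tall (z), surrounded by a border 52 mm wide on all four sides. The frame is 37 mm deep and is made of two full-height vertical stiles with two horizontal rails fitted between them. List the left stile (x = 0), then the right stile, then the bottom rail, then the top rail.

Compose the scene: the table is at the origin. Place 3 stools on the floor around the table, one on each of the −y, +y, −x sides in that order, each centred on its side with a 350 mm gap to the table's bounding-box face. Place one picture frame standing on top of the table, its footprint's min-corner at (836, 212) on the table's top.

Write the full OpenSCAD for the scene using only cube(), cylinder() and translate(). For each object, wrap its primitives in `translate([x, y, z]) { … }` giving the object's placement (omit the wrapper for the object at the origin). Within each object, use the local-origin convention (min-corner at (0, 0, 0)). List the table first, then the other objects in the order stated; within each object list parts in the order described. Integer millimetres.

translate([0, 0, 713]) cube([1666, 947, 36]);
translate([39, 39, 0]) cube([88, 88, 713]);
translate([1539, 39, 0]) cube([88, 88, 713]);
translate([39, 820, 0]) cube([88, 88, 713]);
translate([1539, 820, 0]) cube([88, 88, 713]);
translate([679, -685, 0]) {
  translate([0, 0, 376]) cube([308, 335, 40]);
  cube([40, 40, 376]);
  translate([268, 0, 0]) cube([40, 40, 376]);
  translate([0, 295, 0]) cube([40, 40, 376]);
  translate([268, 295, 0]) cube([40, 40, 376]);
}
translate([679, 1297, 0]) {
  translate([0, 0, 376]) cube([308, 335, 40]);
  cube([40, 40, 376]);
  translate([268, 0, 0]) cube([40, 40, 376]);
  translate([0, 295, 0]) cube([40, 40, 376]);
  translate([268, 295, 0]) cube([40, 40, 376]);
}
translate([-658, 306, 0]) {
  translate([0, 0, 376]) cube([308, 335, 40]);
  cube([40, 40, 376]);
  translate([268, 0, 0]) cube([40, 40, 376]);
  translate([0, 295, 0]) cube([40, 40, 376]);
  translate([268, 295, 0]) cube([40, 40, 376]);
}
translate([836, 212, 749]) {
  cube([52, 37, 975]);
  translate([525, 0, 0]) cube([52, 37, 975]);
  translate([52, 0, 0]) cube([473, 37, 52]);
  translate([52, 0, 923]) cube([473, 37, 52]);
}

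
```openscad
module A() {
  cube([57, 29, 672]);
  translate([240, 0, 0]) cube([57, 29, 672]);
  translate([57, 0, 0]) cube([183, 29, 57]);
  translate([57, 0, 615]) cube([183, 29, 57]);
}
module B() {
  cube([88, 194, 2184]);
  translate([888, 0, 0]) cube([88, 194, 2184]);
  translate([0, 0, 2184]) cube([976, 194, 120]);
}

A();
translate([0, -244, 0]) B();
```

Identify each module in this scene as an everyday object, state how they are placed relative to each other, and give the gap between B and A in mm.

The door frame's nearest face is 50 mm from the picture frame's −y face.

A is a picture frame. B is a door frame. The door frame is on the floor beside the picture frame on its −y side. The gap between the door frame and the picture frame is 50 mm.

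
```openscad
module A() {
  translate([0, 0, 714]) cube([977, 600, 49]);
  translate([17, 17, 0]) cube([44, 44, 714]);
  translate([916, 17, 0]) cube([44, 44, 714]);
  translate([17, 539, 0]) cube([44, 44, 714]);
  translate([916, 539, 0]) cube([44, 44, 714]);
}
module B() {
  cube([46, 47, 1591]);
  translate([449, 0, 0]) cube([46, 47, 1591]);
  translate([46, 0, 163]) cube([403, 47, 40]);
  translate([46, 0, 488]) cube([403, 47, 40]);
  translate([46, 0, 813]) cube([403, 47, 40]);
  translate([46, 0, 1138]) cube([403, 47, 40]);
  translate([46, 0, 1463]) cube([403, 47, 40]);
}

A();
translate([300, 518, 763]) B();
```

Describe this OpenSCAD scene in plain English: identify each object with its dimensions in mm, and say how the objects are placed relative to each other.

A is a rectangular dining table. The top is 977×600×49 mm with its upper surface at z = 763 mm. It stands on four 44×44 mm square legs, each inset 17 mm from the nearest pair of top edges, running from the floor to the underside of the top.

B is a straight ladder. Two 46×47 mm vertical rails, 1591 mm tall, stand 495 mm apart (outside-to-outside) with their front faces coplanar on the −y side. 5 rungs, each 47 mm deep and 40 mm tall, span between the inner faces of the rails, front faces flush with the rails. The lowest rung's underside is at z = 163 mm and rungs are spaced 325 mm apart (underside to underside).

The ladder is on top of the table.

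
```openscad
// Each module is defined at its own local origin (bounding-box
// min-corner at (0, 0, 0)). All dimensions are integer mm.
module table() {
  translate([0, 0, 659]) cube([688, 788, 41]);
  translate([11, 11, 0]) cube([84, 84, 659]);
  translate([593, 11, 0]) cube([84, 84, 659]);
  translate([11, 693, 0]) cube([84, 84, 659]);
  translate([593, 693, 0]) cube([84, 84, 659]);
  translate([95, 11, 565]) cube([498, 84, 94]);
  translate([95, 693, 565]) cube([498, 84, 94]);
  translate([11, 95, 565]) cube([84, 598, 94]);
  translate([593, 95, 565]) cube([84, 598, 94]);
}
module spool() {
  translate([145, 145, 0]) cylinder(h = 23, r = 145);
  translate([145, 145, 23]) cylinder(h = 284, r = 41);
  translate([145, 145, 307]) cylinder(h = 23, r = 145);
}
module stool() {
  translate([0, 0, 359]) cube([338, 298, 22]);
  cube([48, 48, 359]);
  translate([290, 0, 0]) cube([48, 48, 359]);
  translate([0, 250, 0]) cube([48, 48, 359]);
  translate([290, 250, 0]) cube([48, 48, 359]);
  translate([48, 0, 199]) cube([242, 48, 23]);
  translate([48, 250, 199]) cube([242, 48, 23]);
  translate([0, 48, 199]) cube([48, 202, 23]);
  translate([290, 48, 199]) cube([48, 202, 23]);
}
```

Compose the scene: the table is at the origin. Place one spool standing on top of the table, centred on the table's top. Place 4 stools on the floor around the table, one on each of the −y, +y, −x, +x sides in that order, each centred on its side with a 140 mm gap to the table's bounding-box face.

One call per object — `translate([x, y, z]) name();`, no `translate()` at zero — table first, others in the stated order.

table();
translate([199, 249, 700]) spool();
translate([175, -438, 0]) stool();
translate([175, 928, 0]) stool();
translate([-478, 245, 0]) stool();
translate([828, 245, 0]) stool();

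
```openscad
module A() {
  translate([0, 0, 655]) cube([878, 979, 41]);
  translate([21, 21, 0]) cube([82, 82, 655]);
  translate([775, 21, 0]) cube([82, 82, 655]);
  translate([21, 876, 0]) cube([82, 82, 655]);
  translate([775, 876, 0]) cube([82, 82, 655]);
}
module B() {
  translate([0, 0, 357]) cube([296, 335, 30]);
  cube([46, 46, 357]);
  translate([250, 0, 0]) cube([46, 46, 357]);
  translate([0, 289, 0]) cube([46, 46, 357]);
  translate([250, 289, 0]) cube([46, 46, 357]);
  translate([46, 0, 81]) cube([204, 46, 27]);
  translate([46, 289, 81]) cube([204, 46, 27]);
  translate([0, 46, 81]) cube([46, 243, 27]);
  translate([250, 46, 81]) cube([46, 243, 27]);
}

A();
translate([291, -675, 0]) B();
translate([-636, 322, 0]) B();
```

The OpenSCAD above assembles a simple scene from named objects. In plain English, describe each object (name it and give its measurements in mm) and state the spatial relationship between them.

A is a table with a 878×979 mm rectangular top, 41 mm thick, top surface at z = 696 mm, supported by four 82×82 mm square legs, each inset 21 mm from the nearest pair of top edges, running from the floor.

B is a four-legged stool. The seat is 296×335 mm, 30 mm thick, top at z = 387 mm. It stands on four square legs, each 46×46 mm in cross-section, from z = 0 to the seat underside, each flush with a corner of the seat. Four stretchers, 46 mm wide and 27 mm tall, connect adjacent legs with their undersides at z = 81 mm, each running between the inner faces of the legs it joins and aligned with the legs' outer faces on the other axis.

Two stools sit around the table at the −y, −x sides.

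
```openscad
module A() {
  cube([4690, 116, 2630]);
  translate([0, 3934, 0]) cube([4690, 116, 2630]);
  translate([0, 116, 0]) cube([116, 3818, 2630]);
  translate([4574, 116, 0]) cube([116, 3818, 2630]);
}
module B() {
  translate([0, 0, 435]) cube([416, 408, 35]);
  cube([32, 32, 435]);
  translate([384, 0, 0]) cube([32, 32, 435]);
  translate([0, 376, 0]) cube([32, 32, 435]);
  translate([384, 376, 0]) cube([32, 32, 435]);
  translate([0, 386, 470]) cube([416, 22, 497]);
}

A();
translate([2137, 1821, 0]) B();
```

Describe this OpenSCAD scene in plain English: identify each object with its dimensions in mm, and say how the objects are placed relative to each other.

A is a box-shaped house frame (walls only): outside footprint 4690×4050 mm, wall height 2630 mm, wall thickness 116 mm. The two y-facing walls run the full x-width; the two x-facing walls fit between the inner faces of the y-facing walls.

B is a chair. The seat is a 416×408×35 mm slab with its top at z = 470 mm, on four 32×32 mm corner legs (flush with the seat edges, standing on z = 0). A flat backrest 22 mm thick, 497 mm tall, spans the full seat width and rises from the seat top along its +y edge, rear face flush with the rear of the seat.

The chair sits inside the house frame, centred.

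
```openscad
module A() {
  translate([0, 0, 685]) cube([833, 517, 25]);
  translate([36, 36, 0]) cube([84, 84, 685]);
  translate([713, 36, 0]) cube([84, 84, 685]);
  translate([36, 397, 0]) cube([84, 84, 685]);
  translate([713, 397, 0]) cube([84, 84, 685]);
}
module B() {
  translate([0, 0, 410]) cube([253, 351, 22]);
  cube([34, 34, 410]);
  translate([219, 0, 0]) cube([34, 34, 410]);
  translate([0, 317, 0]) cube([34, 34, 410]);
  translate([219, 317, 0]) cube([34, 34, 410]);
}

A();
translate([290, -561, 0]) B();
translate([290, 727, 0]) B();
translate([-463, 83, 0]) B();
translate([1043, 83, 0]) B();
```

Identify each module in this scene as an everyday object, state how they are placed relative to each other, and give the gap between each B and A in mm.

A is a table. B is a stool. Four stools sit around the table at the −y, +y, −x, +x sides. The gap between each stool and the table is 210 mm.

Each stool's nearest face is 210 mm from the table's bounding box.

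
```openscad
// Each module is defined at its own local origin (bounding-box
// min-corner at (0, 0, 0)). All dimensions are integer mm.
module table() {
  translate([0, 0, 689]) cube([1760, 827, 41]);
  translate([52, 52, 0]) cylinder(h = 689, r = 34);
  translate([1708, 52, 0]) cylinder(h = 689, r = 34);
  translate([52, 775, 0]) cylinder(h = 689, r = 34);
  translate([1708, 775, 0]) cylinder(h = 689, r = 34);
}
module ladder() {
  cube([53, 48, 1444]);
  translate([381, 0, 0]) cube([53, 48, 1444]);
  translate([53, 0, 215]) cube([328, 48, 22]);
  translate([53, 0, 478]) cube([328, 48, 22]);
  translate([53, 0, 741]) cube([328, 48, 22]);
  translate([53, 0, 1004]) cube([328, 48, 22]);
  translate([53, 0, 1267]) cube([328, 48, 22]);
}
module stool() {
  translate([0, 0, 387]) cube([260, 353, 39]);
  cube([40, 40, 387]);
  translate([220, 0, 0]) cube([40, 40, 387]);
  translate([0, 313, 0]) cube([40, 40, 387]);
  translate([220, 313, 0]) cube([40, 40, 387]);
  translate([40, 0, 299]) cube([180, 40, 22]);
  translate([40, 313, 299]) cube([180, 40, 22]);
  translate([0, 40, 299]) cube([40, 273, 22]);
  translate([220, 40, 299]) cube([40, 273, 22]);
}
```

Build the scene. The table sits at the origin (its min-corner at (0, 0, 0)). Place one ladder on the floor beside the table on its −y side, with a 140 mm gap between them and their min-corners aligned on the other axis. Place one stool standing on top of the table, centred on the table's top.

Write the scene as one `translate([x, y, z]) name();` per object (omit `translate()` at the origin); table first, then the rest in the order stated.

table();
translate([0, -188, 0]) ladder();
translate([750, 237, 730]) stool();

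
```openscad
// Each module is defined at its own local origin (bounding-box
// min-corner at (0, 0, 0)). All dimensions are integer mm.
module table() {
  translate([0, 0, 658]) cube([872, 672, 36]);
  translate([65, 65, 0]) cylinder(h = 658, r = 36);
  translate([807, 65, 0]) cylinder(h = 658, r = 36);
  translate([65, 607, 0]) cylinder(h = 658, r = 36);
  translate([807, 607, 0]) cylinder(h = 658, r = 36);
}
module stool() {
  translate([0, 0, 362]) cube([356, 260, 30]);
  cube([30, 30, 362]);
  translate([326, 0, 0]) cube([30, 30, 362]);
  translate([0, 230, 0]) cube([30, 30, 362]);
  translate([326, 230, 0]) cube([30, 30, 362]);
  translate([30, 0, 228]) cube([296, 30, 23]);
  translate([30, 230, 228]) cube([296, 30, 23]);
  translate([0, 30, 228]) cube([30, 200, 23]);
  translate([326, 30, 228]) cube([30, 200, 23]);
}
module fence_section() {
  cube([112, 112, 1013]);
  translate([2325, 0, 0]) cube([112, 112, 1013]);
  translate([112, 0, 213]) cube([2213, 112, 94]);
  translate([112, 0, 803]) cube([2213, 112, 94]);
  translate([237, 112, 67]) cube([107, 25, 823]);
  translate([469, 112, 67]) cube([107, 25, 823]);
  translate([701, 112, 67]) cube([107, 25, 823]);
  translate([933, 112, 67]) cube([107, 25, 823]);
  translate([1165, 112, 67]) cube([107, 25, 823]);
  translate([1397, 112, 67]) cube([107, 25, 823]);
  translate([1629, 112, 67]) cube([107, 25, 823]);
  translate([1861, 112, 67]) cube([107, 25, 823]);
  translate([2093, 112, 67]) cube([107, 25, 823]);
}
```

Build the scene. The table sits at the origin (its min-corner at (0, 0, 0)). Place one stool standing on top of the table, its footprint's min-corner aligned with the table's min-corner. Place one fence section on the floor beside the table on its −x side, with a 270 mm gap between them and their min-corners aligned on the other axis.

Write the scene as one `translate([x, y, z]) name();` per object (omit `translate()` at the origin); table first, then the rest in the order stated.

table();
translate([0, 0, 694]) stool();
translate([-2707, 0, 0]) fence_section();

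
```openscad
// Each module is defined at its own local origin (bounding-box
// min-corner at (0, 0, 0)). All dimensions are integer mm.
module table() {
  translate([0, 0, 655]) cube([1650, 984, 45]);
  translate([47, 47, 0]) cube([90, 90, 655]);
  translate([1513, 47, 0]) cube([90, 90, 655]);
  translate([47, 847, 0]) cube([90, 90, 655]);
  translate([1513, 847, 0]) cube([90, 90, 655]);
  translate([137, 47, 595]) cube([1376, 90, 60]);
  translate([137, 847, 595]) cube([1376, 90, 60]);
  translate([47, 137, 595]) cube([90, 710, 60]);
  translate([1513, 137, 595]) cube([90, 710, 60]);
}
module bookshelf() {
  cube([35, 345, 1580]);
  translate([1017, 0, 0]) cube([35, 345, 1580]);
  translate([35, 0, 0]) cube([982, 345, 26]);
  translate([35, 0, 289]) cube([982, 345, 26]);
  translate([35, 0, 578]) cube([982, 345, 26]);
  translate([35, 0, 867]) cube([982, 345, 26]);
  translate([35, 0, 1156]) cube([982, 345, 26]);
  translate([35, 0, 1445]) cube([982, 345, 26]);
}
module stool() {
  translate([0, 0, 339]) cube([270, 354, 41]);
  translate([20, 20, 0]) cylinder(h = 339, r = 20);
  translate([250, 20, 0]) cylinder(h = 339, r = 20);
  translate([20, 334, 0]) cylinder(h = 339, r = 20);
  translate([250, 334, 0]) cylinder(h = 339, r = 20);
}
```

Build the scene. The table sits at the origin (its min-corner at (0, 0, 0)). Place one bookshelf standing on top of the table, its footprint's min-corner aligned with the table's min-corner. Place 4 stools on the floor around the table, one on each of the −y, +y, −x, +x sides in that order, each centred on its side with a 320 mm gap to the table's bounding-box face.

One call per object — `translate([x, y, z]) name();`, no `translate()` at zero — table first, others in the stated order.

table();
translate([0, 0, 700]) bookshelf();
translate([690, -674, 0]) stool();
translate([690, 1304, 0]) stool();
translate([-590, 315, 0]) stool();
translate([1970, 315, 0]) stool();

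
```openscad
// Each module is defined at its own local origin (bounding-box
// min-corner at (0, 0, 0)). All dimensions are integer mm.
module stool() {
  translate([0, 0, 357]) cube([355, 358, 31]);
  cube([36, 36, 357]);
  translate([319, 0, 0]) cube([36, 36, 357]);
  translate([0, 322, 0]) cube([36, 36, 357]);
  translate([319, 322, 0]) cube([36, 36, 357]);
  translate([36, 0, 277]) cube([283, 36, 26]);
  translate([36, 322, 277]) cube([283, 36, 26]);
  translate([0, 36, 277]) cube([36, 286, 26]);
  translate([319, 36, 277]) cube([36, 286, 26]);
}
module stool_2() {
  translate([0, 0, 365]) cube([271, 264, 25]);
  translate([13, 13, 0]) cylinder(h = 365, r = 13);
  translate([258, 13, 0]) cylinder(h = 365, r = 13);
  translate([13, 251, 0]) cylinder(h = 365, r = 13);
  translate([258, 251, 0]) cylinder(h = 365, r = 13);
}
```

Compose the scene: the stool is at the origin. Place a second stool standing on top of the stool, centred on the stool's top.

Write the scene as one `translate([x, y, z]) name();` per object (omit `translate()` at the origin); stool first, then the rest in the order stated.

stool();
translate([42, 47, 388]) stool_2();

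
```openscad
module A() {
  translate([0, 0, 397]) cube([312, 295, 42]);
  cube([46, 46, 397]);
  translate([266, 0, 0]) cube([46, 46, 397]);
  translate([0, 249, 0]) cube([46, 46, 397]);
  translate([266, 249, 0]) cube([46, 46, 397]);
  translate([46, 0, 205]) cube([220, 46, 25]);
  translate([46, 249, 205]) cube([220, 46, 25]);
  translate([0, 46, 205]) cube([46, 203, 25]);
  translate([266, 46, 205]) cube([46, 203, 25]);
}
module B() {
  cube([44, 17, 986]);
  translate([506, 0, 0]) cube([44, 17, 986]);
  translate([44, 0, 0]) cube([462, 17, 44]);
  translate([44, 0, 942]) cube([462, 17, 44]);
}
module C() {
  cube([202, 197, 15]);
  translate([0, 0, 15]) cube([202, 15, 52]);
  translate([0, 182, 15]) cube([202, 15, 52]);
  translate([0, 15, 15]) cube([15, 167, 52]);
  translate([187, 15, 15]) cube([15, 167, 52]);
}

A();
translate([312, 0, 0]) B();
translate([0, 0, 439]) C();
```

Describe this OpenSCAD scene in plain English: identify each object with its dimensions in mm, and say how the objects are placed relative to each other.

A is a four-legged stool. The seat is 312×295 mm, 42 mm thick, top at z = 439 mm. It stands on four square legs, each 46×46 mm in cross-section, from z = 0 to the seat underside, each flush with a corner of the seat. Four stretchers, 46 mm wide and 25 mm tall, connect adjacent legs with their undersides at z = 205 mm, each running between the inner faces of the legs it joins and aligned with the legs' outer faces on the other axis.

B is a picture frame with a 462×898 mm rectangular opening (x by z) and a uniform 44 mm border on every side. Frame depth is 17 mm along y. It is built from two vertical stiles running the full outside height and two horizontal rails spanning the gap between the stiles.

C is an open storage box with external size 202×197×67 mm and wall thickness 15 mm (the base is also 15 mm thick). The base covers the whole footprint; the four walls stand on the base, with the y-facing walls full-width and the x-facing walls fitting between their inner faces.

The picture frame is against the stool's +x side, with their −y faces flush. The open box is on top of the stool.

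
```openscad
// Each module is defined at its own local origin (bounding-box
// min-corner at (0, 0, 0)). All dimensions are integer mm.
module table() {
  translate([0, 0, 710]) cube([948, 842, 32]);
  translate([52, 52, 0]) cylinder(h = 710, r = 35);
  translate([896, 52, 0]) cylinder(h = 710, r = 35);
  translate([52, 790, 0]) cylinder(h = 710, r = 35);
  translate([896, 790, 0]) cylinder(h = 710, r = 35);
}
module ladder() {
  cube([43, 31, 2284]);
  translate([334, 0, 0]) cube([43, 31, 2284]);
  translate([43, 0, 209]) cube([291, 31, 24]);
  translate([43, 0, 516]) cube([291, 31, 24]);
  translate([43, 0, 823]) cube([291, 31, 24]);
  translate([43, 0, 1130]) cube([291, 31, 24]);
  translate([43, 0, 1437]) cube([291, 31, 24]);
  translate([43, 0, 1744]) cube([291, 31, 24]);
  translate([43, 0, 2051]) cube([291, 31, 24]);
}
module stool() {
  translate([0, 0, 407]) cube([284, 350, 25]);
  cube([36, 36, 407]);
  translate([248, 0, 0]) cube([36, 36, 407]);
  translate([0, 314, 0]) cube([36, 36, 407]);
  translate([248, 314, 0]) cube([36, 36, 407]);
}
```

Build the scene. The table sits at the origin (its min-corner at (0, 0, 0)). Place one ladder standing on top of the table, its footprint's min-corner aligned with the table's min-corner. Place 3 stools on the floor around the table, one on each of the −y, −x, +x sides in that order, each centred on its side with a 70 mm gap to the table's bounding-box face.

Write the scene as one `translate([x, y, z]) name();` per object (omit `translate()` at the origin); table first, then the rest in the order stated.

table();
translate([0, 0, 742]) ladder();
translate([332, -420, 0]) stool();
translate([-354, 246, 0]) stool();
translate([1018, 246, 0]) stool();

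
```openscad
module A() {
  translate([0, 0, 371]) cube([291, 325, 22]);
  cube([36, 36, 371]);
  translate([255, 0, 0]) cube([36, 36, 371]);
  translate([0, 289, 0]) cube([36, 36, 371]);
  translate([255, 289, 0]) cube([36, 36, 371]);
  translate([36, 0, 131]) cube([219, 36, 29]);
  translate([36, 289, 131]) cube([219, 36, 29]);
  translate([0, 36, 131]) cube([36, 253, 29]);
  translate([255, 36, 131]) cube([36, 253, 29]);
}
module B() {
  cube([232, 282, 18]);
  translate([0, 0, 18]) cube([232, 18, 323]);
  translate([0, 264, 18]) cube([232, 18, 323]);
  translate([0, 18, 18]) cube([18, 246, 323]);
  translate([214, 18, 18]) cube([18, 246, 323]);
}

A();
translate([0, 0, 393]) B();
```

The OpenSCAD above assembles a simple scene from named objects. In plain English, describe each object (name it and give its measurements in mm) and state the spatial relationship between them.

A is a four-legged stool. The seat is 291×325 mm, 22 mm thick, top at z = 393 mm. It stands on four square legs, each 36×36 mm in cross-section, from z = 0 to the seat underside, each flush with a corner of the seat. Four stretchers, 36 mm wide and 29 mm tall, connect adjacent legs with their undersides at z = 131 mm, each running between the inner faces of the legs it joins and aligned with the legs' outer faces on the other axis.

B is an open storage box with external size 232×282×341 mm and wall thickness 18 mm (the base is also 18 mm thick). The base covers the whole footprint; the four walls stand on the base, with the y-facing walls full-width and the x-facing walls fitting between their inner faces.

The open box is on top of the stool.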